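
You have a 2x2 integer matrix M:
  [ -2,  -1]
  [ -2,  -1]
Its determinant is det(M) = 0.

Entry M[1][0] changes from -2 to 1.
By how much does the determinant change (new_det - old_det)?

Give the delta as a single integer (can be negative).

Cofactor C_10 = 1
Entry delta = 1 - -2 = 3
Det delta = entry_delta * cofactor = 3 * 1 = 3

Answer: 3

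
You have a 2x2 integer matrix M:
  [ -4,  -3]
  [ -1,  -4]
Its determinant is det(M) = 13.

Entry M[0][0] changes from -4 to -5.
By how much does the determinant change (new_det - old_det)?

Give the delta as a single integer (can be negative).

Answer: 4

Derivation:
Cofactor C_00 = -4
Entry delta = -5 - -4 = -1
Det delta = entry_delta * cofactor = -1 * -4 = 4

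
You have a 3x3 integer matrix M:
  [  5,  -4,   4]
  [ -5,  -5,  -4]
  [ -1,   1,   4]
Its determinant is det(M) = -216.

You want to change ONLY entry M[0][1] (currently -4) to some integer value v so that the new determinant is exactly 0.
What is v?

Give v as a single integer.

det is linear in entry M[0][1]: det = old_det + (v - -4) * C_01
Cofactor C_01 = 24
Want det = 0: -216 + (v - -4) * 24 = 0
  (v - -4) = 216 / 24 = 9
  v = -4 + (9) = 5

Answer: 5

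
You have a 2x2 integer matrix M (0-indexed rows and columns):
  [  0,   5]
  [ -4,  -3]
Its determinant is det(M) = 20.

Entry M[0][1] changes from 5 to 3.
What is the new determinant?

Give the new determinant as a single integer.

Answer: 12

Derivation:
det is linear in row 0: changing M[0][1] by delta changes det by delta * cofactor(0,1).
Cofactor C_01 = (-1)^(0+1) * minor(0,1) = 4
Entry delta = 3 - 5 = -2
Det delta = -2 * 4 = -8
New det = 20 + -8 = 12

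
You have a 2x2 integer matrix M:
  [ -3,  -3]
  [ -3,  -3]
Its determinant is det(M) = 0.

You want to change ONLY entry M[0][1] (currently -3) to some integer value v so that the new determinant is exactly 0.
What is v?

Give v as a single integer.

Answer: -3

Derivation:
det is linear in entry M[0][1]: det = old_det + (v - -3) * C_01
Cofactor C_01 = 3
Want det = 0: 0 + (v - -3) * 3 = 0
  (v - -3) = 0 / 3 = 0
  v = -3 + (0) = -3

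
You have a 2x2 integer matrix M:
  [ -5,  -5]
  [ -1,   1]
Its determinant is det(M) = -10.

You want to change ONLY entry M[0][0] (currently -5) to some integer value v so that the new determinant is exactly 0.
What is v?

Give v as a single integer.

Answer: 5

Derivation:
det is linear in entry M[0][0]: det = old_det + (v - -5) * C_00
Cofactor C_00 = 1
Want det = 0: -10 + (v - -5) * 1 = 0
  (v - -5) = 10 / 1 = 10
  v = -5 + (10) = 5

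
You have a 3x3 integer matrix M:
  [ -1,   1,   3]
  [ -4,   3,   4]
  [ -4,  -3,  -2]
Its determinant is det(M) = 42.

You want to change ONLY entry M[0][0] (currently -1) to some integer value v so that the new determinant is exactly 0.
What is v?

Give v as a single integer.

Answer: -8

Derivation:
det is linear in entry M[0][0]: det = old_det + (v - -1) * C_00
Cofactor C_00 = 6
Want det = 0: 42 + (v - -1) * 6 = 0
  (v - -1) = -42 / 6 = -7
  v = -1 + (-7) = -8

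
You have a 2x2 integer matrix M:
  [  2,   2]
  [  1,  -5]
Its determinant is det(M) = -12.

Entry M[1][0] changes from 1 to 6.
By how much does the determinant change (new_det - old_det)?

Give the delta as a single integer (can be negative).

Answer: -10

Derivation:
Cofactor C_10 = -2
Entry delta = 6 - 1 = 5
Det delta = entry_delta * cofactor = 5 * -2 = -10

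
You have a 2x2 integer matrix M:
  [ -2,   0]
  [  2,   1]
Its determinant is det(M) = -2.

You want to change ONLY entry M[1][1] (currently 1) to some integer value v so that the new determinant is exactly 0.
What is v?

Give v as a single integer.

det is linear in entry M[1][1]: det = old_det + (v - 1) * C_11
Cofactor C_11 = -2
Want det = 0: -2 + (v - 1) * -2 = 0
  (v - 1) = 2 / -2 = -1
  v = 1 + (-1) = 0

Answer: 0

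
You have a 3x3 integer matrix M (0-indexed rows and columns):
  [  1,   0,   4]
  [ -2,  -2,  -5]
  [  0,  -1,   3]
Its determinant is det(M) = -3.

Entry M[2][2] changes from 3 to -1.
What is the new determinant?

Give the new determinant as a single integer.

det is linear in row 2: changing M[2][2] by delta changes det by delta * cofactor(2,2).
Cofactor C_22 = (-1)^(2+2) * minor(2,2) = -2
Entry delta = -1 - 3 = -4
Det delta = -4 * -2 = 8
New det = -3 + 8 = 5

Answer: 5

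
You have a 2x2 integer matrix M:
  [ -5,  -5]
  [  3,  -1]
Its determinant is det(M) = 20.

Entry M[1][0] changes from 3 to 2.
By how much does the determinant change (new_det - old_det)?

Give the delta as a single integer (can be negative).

Cofactor C_10 = 5
Entry delta = 2 - 3 = -1
Det delta = entry_delta * cofactor = -1 * 5 = -5

Answer: -5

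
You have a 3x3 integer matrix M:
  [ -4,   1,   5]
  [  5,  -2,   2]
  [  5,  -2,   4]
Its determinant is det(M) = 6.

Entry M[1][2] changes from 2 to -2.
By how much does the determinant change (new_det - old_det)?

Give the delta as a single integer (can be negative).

Answer: 12

Derivation:
Cofactor C_12 = -3
Entry delta = -2 - 2 = -4
Det delta = entry_delta * cofactor = -4 * -3 = 12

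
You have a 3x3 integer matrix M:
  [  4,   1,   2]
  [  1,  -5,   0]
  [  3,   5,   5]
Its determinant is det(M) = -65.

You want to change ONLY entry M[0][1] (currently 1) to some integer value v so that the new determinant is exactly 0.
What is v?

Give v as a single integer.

det is linear in entry M[0][1]: det = old_det + (v - 1) * C_01
Cofactor C_01 = -5
Want det = 0: -65 + (v - 1) * -5 = 0
  (v - 1) = 65 / -5 = -13
  v = 1 + (-13) = -12

Answer: -12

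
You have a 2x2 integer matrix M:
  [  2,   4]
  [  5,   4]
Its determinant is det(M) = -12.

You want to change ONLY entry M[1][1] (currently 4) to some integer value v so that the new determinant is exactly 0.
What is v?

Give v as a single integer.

det is linear in entry M[1][1]: det = old_det + (v - 4) * C_11
Cofactor C_11 = 2
Want det = 0: -12 + (v - 4) * 2 = 0
  (v - 4) = 12 / 2 = 6
  v = 4 + (6) = 10

Answer: 10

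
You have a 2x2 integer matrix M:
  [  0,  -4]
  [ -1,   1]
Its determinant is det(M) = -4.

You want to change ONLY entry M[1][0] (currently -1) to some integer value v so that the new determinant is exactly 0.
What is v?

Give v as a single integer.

Answer: 0

Derivation:
det is linear in entry M[1][0]: det = old_det + (v - -1) * C_10
Cofactor C_10 = 4
Want det = 0: -4 + (v - -1) * 4 = 0
  (v - -1) = 4 / 4 = 1
  v = -1 + (1) = 0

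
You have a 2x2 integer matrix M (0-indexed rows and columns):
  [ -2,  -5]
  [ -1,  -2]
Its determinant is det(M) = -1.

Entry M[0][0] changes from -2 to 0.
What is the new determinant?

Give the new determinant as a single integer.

Answer: -5

Derivation:
det is linear in row 0: changing M[0][0] by delta changes det by delta * cofactor(0,0).
Cofactor C_00 = (-1)^(0+0) * minor(0,0) = -2
Entry delta = 0 - -2 = 2
Det delta = 2 * -2 = -4
New det = -1 + -4 = -5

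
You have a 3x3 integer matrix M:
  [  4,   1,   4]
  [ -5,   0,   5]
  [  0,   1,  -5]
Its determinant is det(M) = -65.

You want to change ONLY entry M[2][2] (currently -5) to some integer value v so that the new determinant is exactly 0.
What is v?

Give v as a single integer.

det is linear in entry M[2][2]: det = old_det + (v - -5) * C_22
Cofactor C_22 = 5
Want det = 0: -65 + (v - -5) * 5 = 0
  (v - -5) = 65 / 5 = 13
  v = -5 + (13) = 8

Answer: 8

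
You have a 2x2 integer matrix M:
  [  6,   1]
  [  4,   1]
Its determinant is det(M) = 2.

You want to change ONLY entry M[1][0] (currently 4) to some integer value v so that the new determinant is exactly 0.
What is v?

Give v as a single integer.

Answer: 6

Derivation:
det is linear in entry M[1][0]: det = old_det + (v - 4) * C_10
Cofactor C_10 = -1
Want det = 0: 2 + (v - 4) * -1 = 0
  (v - 4) = -2 / -1 = 2
  v = 4 + (2) = 6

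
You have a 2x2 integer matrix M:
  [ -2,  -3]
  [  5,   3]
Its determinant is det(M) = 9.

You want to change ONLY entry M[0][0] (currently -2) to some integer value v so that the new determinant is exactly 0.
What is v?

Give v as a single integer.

det is linear in entry M[0][0]: det = old_det + (v - -2) * C_00
Cofactor C_00 = 3
Want det = 0: 9 + (v - -2) * 3 = 0
  (v - -2) = -9 / 3 = -3
  v = -2 + (-3) = -5

Answer: -5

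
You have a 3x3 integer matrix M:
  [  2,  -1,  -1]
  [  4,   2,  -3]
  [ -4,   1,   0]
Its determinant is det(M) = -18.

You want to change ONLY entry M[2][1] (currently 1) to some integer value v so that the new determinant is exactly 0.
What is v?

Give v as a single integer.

Answer: 10

Derivation:
det is linear in entry M[2][1]: det = old_det + (v - 1) * C_21
Cofactor C_21 = 2
Want det = 0: -18 + (v - 1) * 2 = 0
  (v - 1) = 18 / 2 = 9
  v = 1 + (9) = 10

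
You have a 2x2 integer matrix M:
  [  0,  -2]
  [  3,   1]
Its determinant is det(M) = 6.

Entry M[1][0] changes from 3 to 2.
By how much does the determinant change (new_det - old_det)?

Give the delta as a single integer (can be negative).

Answer: -2

Derivation:
Cofactor C_10 = 2
Entry delta = 2 - 3 = -1
Det delta = entry_delta * cofactor = -1 * 2 = -2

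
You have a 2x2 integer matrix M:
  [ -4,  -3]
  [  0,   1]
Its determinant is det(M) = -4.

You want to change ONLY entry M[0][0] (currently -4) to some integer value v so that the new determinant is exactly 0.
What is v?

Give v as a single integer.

det is linear in entry M[0][0]: det = old_det + (v - -4) * C_00
Cofactor C_00 = 1
Want det = 0: -4 + (v - -4) * 1 = 0
  (v - -4) = 4 / 1 = 4
  v = -4 + (4) = 0

Answer: 0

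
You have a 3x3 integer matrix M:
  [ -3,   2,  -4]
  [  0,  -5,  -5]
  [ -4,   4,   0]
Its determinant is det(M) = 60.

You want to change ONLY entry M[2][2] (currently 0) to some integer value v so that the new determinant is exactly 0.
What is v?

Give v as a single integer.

Answer: -4

Derivation:
det is linear in entry M[2][2]: det = old_det + (v - 0) * C_22
Cofactor C_22 = 15
Want det = 0: 60 + (v - 0) * 15 = 0
  (v - 0) = -60 / 15 = -4
  v = 0 + (-4) = -4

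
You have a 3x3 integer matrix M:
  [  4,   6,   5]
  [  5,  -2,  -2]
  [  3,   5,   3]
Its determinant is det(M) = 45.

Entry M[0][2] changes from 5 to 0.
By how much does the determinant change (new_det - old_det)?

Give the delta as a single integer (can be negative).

Cofactor C_02 = 31
Entry delta = 0 - 5 = -5
Det delta = entry_delta * cofactor = -5 * 31 = -155

Answer: -155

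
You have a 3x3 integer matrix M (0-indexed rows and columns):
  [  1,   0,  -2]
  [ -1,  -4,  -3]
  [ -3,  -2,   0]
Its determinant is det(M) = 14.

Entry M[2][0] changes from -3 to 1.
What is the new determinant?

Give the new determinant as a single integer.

Answer: -18

Derivation:
det is linear in row 2: changing M[2][0] by delta changes det by delta * cofactor(2,0).
Cofactor C_20 = (-1)^(2+0) * minor(2,0) = -8
Entry delta = 1 - -3 = 4
Det delta = 4 * -8 = -32
New det = 14 + -32 = -18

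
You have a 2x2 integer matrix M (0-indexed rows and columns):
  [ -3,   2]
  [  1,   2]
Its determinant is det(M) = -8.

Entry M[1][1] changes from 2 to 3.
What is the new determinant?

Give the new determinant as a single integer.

det is linear in row 1: changing M[1][1] by delta changes det by delta * cofactor(1,1).
Cofactor C_11 = (-1)^(1+1) * minor(1,1) = -3
Entry delta = 3 - 2 = 1
Det delta = 1 * -3 = -3
New det = -8 + -3 = -11

Answer: -11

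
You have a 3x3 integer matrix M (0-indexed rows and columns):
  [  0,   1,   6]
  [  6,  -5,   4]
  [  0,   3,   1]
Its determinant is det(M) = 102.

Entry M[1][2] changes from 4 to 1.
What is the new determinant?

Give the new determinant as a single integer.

Answer: 102

Derivation:
det is linear in row 1: changing M[1][2] by delta changes det by delta * cofactor(1,2).
Cofactor C_12 = (-1)^(1+2) * minor(1,2) = 0
Entry delta = 1 - 4 = -3
Det delta = -3 * 0 = 0
New det = 102 + 0 = 102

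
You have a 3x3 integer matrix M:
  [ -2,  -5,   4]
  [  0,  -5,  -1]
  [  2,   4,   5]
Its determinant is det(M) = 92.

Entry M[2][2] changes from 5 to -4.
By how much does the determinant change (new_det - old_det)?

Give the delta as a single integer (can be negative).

Cofactor C_22 = 10
Entry delta = -4 - 5 = -9
Det delta = entry_delta * cofactor = -9 * 10 = -90

Answer: -90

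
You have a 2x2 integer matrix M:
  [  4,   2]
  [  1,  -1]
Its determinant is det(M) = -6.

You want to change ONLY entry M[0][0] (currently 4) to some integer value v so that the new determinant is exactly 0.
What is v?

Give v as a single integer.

Answer: -2

Derivation:
det is linear in entry M[0][0]: det = old_det + (v - 4) * C_00
Cofactor C_00 = -1
Want det = 0: -6 + (v - 4) * -1 = 0
  (v - 4) = 6 / -1 = -6
  v = 4 + (-6) = -2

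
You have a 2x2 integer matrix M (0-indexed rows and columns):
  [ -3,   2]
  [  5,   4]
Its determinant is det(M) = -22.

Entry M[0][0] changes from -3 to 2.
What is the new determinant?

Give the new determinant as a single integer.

det is linear in row 0: changing M[0][0] by delta changes det by delta * cofactor(0,0).
Cofactor C_00 = (-1)^(0+0) * minor(0,0) = 4
Entry delta = 2 - -3 = 5
Det delta = 5 * 4 = 20
New det = -22 + 20 = -2

Answer: -2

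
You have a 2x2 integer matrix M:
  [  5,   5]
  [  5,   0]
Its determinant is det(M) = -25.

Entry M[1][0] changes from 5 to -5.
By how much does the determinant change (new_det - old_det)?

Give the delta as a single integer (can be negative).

Answer: 50

Derivation:
Cofactor C_10 = -5
Entry delta = -5 - 5 = -10
Det delta = entry_delta * cofactor = -10 * -5 = 50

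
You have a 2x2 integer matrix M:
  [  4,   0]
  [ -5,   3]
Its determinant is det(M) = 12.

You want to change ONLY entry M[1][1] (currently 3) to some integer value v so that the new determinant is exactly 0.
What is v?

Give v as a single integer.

det is linear in entry M[1][1]: det = old_det + (v - 3) * C_11
Cofactor C_11 = 4
Want det = 0: 12 + (v - 3) * 4 = 0
  (v - 3) = -12 / 4 = -3
  v = 3 + (-3) = 0

Answer: 0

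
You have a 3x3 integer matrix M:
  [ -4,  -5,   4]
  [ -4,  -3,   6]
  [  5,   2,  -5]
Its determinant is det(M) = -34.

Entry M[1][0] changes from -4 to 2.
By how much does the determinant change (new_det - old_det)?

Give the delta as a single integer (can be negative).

Cofactor C_10 = -17
Entry delta = 2 - -4 = 6
Det delta = entry_delta * cofactor = 6 * -17 = -102

Answer: -102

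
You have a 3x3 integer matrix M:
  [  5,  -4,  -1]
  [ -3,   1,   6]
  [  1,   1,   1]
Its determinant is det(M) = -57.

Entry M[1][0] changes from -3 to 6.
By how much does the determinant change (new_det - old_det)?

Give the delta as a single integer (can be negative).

Cofactor C_10 = 3
Entry delta = 6 - -3 = 9
Det delta = entry_delta * cofactor = 9 * 3 = 27

Answer: 27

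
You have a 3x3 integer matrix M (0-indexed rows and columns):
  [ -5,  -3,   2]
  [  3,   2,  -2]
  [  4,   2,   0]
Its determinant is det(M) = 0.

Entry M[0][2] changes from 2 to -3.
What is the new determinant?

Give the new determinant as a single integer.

Answer: 10

Derivation:
det is linear in row 0: changing M[0][2] by delta changes det by delta * cofactor(0,2).
Cofactor C_02 = (-1)^(0+2) * minor(0,2) = -2
Entry delta = -3 - 2 = -5
Det delta = -5 * -2 = 10
New det = 0 + 10 = 10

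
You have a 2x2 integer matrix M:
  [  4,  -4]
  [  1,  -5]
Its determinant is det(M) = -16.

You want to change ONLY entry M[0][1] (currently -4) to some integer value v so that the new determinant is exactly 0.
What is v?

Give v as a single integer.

Answer: -20

Derivation:
det is linear in entry M[0][1]: det = old_det + (v - -4) * C_01
Cofactor C_01 = -1
Want det = 0: -16 + (v - -4) * -1 = 0
  (v - -4) = 16 / -1 = -16
  v = -4 + (-16) = -20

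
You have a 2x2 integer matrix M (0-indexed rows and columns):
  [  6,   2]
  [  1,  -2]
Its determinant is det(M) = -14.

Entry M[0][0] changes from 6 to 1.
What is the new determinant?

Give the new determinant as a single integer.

Answer: -4

Derivation:
det is linear in row 0: changing M[0][0] by delta changes det by delta * cofactor(0,0).
Cofactor C_00 = (-1)^(0+0) * minor(0,0) = -2
Entry delta = 1 - 6 = -5
Det delta = -5 * -2 = 10
New det = -14 + 10 = -4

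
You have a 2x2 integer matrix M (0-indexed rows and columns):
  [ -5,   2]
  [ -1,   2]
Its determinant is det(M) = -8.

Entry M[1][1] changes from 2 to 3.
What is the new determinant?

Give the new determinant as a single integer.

det is linear in row 1: changing M[1][1] by delta changes det by delta * cofactor(1,1).
Cofactor C_11 = (-1)^(1+1) * minor(1,1) = -5
Entry delta = 3 - 2 = 1
Det delta = 1 * -5 = -5
New det = -8 + -5 = -13

Answer: -13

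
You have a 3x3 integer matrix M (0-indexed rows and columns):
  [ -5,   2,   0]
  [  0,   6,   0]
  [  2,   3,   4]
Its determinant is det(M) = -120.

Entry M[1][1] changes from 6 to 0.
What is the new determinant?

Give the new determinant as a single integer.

det is linear in row 1: changing M[1][1] by delta changes det by delta * cofactor(1,1).
Cofactor C_11 = (-1)^(1+1) * minor(1,1) = -20
Entry delta = 0 - 6 = -6
Det delta = -6 * -20 = 120
New det = -120 + 120 = 0

Answer: 0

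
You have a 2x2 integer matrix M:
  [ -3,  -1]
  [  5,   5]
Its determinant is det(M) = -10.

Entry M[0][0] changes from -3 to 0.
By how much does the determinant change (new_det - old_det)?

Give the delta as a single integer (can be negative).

Cofactor C_00 = 5
Entry delta = 0 - -3 = 3
Det delta = entry_delta * cofactor = 3 * 5 = 15

Answer: 15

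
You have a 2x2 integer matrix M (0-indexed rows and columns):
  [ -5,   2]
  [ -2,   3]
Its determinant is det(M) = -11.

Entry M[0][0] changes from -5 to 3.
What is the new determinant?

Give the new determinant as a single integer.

Answer: 13

Derivation:
det is linear in row 0: changing M[0][0] by delta changes det by delta * cofactor(0,0).
Cofactor C_00 = (-1)^(0+0) * minor(0,0) = 3
Entry delta = 3 - -5 = 8
Det delta = 8 * 3 = 24
New det = -11 + 24 = 13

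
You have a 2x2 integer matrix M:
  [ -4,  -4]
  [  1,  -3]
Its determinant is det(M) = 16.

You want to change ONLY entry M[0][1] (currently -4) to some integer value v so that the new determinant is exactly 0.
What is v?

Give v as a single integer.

det is linear in entry M[0][1]: det = old_det + (v - -4) * C_01
Cofactor C_01 = -1
Want det = 0: 16 + (v - -4) * -1 = 0
  (v - -4) = -16 / -1 = 16
  v = -4 + (16) = 12

Answer: 12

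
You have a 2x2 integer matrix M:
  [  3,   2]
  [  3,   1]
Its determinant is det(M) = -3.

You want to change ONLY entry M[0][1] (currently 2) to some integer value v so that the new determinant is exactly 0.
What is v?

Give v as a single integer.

det is linear in entry M[0][1]: det = old_det + (v - 2) * C_01
Cofactor C_01 = -3
Want det = 0: -3 + (v - 2) * -3 = 0
  (v - 2) = 3 / -3 = -1
  v = 2 + (-1) = 1

Answer: 1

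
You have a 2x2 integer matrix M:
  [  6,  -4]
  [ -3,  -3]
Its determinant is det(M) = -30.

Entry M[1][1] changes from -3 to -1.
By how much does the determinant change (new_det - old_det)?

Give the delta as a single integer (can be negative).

Answer: 12

Derivation:
Cofactor C_11 = 6
Entry delta = -1 - -3 = 2
Det delta = entry_delta * cofactor = 2 * 6 = 12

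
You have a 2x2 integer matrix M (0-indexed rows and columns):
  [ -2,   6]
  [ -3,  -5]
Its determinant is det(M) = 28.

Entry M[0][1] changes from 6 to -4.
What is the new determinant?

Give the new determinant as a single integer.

det is linear in row 0: changing M[0][1] by delta changes det by delta * cofactor(0,1).
Cofactor C_01 = (-1)^(0+1) * minor(0,1) = 3
Entry delta = -4 - 6 = -10
Det delta = -10 * 3 = -30
New det = 28 + -30 = -2

Answer: -2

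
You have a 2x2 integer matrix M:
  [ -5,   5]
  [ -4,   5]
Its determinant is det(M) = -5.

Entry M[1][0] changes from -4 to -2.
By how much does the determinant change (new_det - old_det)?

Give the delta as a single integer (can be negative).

Answer: -10

Derivation:
Cofactor C_10 = -5
Entry delta = -2 - -4 = 2
Det delta = entry_delta * cofactor = 2 * -5 = -10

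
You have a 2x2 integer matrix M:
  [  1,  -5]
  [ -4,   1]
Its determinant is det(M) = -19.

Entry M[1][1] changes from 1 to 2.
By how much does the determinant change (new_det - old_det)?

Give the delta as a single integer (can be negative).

Answer: 1

Derivation:
Cofactor C_11 = 1
Entry delta = 2 - 1 = 1
Det delta = entry_delta * cofactor = 1 * 1 = 1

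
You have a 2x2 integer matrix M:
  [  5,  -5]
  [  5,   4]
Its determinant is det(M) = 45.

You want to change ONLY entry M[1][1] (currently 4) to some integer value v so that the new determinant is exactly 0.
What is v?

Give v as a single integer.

det is linear in entry M[1][1]: det = old_det + (v - 4) * C_11
Cofactor C_11 = 5
Want det = 0: 45 + (v - 4) * 5 = 0
  (v - 4) = -45 / 5 = -9
  v = 4 + (-9) = -5

Answer: -5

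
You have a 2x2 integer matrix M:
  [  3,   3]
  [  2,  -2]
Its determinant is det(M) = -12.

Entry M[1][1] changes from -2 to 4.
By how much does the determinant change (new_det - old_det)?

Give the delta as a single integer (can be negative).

Cofactor C_11 = 3
Entry delta = 4 - -2 = 6
Det delta = entry_delta * cofactor = 6 * 3 = 18

Answer: 18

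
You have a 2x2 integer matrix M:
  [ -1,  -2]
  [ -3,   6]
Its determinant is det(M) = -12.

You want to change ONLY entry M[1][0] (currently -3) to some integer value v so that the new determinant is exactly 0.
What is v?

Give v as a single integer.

Answer: 3

Derivation:
det is linear in entry M[1][0]: det = old_det + (v - -3) * C_10
Cofactor C_10 = 2
Want det = 0: -12 + (v - -3) * 2 = 0
  (v - -3) = 12 / 2 = 6
  v = -3 + (6) = 3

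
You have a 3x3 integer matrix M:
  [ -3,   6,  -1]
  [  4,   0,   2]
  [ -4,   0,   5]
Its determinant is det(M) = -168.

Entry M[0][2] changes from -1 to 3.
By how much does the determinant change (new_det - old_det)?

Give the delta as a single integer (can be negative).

Cofactor C_02 = 0
Entry delta = 3 - -1 = 4
Det delta = entry_delta * cofactor = 4 * 0 = 0

Answer: 0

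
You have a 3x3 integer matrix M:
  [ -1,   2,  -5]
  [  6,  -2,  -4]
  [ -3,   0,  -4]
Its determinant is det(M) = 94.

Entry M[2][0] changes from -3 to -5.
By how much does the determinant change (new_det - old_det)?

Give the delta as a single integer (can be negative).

Cofactor C_20 = -18
Entry delta = -5 - -3 = -2
Det delta = entry_delta * cofactor = -2 * -18 = 36

Answer: 36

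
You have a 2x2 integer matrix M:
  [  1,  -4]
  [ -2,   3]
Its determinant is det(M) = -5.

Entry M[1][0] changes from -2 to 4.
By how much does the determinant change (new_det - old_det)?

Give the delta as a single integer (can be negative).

Answer: 24

Derivation:
Cofactor C_10 = 4
Entry delta = 4 - -2 = 6
Det delta = entry_delta * cofactor = 6 * 4 = 24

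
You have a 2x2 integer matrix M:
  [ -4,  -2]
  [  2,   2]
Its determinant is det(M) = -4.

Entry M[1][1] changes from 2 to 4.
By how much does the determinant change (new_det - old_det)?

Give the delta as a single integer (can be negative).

Answer: -8

Derivation:
Cofactor C_11 = -4
Entry delta = 4 - 2 = 2
Det delta = entry_delta * cofactor = 2 * -4 = -8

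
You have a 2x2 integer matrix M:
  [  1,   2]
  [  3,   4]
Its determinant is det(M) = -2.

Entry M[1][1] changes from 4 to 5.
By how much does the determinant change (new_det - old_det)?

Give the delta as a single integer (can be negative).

Answer: 1

Derivation:
Cofactor C_11 = 1
Entry delta = 5 - 4 = 1
Det delta = entry_delta * cofactor = 1 * 1 = 1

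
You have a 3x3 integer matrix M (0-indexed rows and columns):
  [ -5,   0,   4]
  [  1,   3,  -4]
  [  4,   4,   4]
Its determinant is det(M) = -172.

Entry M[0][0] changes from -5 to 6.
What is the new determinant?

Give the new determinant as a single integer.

det is linear in row 0: changing M[0][0] by delta changes det by delta * cofactor(0,0).
Cofactor C_00 = (-1)^(0+0) * minor(0,0) = 28
Entry delta = 6 - -5 = 11
Det delta = 11 * 28 = 308
New det = -172 + 308 = 136

Answer: 136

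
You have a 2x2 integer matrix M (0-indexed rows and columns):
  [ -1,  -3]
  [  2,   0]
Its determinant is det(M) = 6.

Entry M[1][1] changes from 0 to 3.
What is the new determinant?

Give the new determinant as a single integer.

det is linear in row 1: changing M[1][1] by delta changes det by delta * cofactor(1,1).
Cofactor C_11 = (-1)^(1+1) * minor(1,1) = -1
Entry delta = 3 - 0 = 3
Det delta = 3 * -1 = -3
New det = 6 + -3 = 3

Answer: 3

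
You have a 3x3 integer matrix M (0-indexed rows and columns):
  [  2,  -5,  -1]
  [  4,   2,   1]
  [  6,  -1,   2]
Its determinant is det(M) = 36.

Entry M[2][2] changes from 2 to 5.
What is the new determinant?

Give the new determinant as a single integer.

Answer: 108

Derivation:
det is linear in row 2: changing M[2][2] by delta changes det by delta * cofactor(2,2).
Cofactor C_22 = (-1)^(2+2) * minor(2,2) = 24
Entry delta = 5 - 2 = 3
Det delta = 3 * 24 = 72
New det = 36 + 72 = 108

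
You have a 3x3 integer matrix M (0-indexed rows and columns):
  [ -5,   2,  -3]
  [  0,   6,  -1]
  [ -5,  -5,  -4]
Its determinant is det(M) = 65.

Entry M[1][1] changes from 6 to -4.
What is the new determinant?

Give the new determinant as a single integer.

det is linear in row 1: changing M[1][1] by delta changes det by delta * cofactor(1,1).
Cofactor C_11 = (-1)^(1+1) * minor(1,1) = 5
Entry delta = -4 - 6 = -10
Det delta = -10 * 5 = -50
New det = 65 + -50 = 15

Answer: 15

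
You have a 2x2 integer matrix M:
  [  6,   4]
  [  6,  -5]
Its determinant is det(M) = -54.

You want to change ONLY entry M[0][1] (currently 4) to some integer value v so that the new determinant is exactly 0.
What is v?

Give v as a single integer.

det is linear in entry M[0][1]: det = old_det + (v - 4) * C_01
Cofactor C_01 = -6
Want det = 0: -54 + (v - 4) * -6 = 0
  (v - 4) = 54 / -6 = -9
  v = 4 + (-9) = -5

Answer: -5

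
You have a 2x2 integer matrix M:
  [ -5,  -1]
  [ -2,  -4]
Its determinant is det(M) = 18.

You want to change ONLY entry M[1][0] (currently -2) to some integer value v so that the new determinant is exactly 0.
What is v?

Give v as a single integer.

det is linear in entry M[1][0]: det = old_det + (v - -2) * C_10
Cofactor C_10 = 1
Want det = 0: 18 + (v - -2) * 1 = 0
  (v - -2) = -18 / 1 = -18
  v = -2 + (-18) = -20

Answer: -20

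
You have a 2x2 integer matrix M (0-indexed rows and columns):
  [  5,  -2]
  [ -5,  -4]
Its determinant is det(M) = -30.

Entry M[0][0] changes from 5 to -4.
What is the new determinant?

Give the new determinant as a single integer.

Answer: 6

Derivation:
det is linear in row 0: changing M[0][0] by delta changes det by delta * cofactor(0,0).
Cofactor C_00 = (-1)^(0+0) * minor(0,0) = -4
Entry delta = -4 - 5 = -9
Det delta = -9 * -4 = 36
New det = -30 + 36 = 6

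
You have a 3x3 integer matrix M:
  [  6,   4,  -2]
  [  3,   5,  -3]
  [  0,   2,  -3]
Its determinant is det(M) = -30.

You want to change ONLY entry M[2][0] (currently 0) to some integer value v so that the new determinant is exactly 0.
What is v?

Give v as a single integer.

Answer: -15

Derivation:
det is linear in entry M[2][0]: det = old_det + (v - 0) * C_20
Cofactor C_20 = -2
Want det = 0: -30 + (v - 0) * -2 = 0
  (v - 0) = 30 / -2 = -15
  v = 0 + (-15) = -15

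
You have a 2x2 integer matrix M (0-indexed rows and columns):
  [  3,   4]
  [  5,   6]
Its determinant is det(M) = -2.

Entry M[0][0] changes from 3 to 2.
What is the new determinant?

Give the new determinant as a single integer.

det is linear in row 0: changing M[0][0] by delta changes det by delta * cofactor(0,0).
Cofactor C_00 = (-1)^(0+0) * minor(0,0) = 6
Entry delta = 2 - 3 = -1
Det delta = -1 * 6 = -6
New det = -2 + -6 = -8

Answer: -8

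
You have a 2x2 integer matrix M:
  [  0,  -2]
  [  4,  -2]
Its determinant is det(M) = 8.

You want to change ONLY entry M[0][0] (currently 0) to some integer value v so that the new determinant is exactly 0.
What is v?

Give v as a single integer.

Answer: 4

Derivation:
det is linear in entry M[0][0]: det = old_det + (v - 0) * C_00
Cofactor C_00 = -2
Want det = 0: 8 + (v - 0) * -2 = 0
  (v - 0) = -8 / -2 = 4
  v = 0 + (4) = 4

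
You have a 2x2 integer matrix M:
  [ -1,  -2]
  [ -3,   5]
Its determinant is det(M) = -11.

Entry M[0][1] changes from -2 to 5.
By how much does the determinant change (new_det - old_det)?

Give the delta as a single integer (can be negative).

Answer: 21

Derivation:
Cofactor C_01 = 3
Entry delta = 5 - -2 = 7
Det delta = entry_delta * cofactor = 7 * 3 = 21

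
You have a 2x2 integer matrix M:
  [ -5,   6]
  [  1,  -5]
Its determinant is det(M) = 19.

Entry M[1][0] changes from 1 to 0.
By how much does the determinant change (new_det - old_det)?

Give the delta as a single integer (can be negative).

Answer: 6

Derivation:
Cofactor C_10 = -6
Entry delta = 0 - 1 = -1
Det delta = entry_delta * cofactor = -1 * -6 = 6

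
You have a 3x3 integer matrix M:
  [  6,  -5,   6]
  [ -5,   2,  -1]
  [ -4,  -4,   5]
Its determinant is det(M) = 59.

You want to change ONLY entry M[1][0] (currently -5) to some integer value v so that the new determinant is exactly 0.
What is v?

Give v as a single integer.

det is linear in entry M[1][0]: det = old_det + (v - -5) * C_10
Cofactor C_10 = 1
Want det = 0: 59 + (v - -5) * 1 = 0
  (v - -5) = -59 / 1 = -59
  v = -5 + (-59) = -64

Answer: -64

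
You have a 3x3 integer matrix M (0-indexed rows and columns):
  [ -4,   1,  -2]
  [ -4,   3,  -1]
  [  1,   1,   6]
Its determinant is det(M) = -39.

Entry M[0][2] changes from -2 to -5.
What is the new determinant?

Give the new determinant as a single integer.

Answer: -18

Derivation:
det is linear in row 0: changing M[0][2] by delta changes det by delta * cofactor(0,2).
Cofactor C_02 = (-1)^(0+2) * minor(0,2) = -7
Entry delta = -5 - -2 = -3
Det delta = -3 * -7 = 21
New det = -39 + 21 = -18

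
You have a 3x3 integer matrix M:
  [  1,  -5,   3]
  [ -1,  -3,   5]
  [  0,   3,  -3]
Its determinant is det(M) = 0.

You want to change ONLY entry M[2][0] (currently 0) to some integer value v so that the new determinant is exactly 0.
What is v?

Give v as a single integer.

Answer: 0

Derivation:
det is linear in entry M[2][0]: det = old_det + (v - 0) * C_20
Cofactor C_20 = -16
Want det = 0: 0 + (v - 0) * -16 = 0
  (v - 0) = 0 / -16 = 0
  v = 0 + (0) = 0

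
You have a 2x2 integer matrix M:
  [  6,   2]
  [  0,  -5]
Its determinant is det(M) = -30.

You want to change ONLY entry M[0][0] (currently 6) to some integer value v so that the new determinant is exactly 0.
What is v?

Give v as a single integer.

Answer: 0

Derivation:
det is linear in entry M[0][0]: det = old_det + (v - 6) * C_00
Cofactor C_00 = -5
Want det = 0: -30 + (v - 6) * -5 = 0
  (v - 6) = 30 / -5 = -6
  v = 6 + (-6) = 0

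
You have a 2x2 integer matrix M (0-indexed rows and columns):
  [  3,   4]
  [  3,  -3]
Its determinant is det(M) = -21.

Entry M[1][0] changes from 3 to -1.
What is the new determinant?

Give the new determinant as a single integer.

Answer: -5

Derivation:
det is linear in row 1: changing M[1][0] by delta changes det by delta * cofactor(1,0).
Cofactor C_10 = (-1)^(1+0) * minor(1,0) = -4
Entry delta = -1 - 3 = -4
Det delta = -4 * -4 = 16
New det = -21 + 16 = -5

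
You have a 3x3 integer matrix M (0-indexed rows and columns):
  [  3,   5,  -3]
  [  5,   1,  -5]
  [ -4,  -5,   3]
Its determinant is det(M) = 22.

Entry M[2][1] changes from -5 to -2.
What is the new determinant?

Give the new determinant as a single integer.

det is linear in row 2: changing M[2][1] by delta changes det by delta * cofactor(2,1).
Cofactor C_21 = (-1)^(2+1) * minor(2,1) = 0
Entry delta = -2 - -5 = 3
Det delta = 3 * 0 = 0
New det = 22 + 0 = 22

Answer: 22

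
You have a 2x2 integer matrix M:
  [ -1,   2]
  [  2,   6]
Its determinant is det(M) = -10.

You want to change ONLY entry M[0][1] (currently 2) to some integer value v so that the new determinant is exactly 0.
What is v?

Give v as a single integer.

Answer: -3

Derivation:
det is linear in entry M[0][1]: det = old_det + (v - 2) * C_01
Cofactor C_01 = -2
Want det = 0: -10 + (v - 2) * -2 = 0
  (v - 2) = 10 / -2 = -5
  v = 2 + (-5) = -3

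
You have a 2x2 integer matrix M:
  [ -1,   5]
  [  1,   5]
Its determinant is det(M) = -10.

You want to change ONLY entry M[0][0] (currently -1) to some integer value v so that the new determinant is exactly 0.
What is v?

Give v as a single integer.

Answer: 1

Derivation:
det is linear in entry M[0][0]: det = old_det + (v - -1) * C_00
Cofactor C_00 = 5
Want det = 0: -10 + (v - -1) * 5 = 0
  (v - -1) = 10 / 5 = 2
  v = -1 + (2) = 1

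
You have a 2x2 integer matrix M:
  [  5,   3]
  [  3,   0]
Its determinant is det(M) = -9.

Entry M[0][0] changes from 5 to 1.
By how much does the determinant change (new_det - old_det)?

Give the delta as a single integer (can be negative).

Answer: 0

Derivation:
Cofactor C_00 = 0
Entry delta = 1 - 5 = -4
Det delta = entry_delta * cofactor = -4 * 0 = 0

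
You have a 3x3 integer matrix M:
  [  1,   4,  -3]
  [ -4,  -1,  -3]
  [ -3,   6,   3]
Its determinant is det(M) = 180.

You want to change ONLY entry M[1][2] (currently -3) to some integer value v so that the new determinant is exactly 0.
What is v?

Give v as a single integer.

Answer: 7

Derivation:
det is linear in entry M[1][2]: det = old_det + (v - -3) * C_12
Cofactor C_12 = -18
Want det = 0: 180 + (v - -3) * -18 = 0
  (v - -3) = -180 / -18 = 10
  v = -3 + (10) = 7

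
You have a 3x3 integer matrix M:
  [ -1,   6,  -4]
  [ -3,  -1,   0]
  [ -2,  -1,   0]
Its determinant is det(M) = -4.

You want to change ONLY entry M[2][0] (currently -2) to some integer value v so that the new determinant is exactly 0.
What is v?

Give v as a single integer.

Answer: -3

Derivation:
det is linear in entry M[2][0]: det = old_det + (v - -2) * C_20
Cofactor C_20 = -4
Want det = 0: -4 + (v - -2) * -4 = 0
  (v - -2) = 4 / -4 = -1
  v = -2 + (-1) = -3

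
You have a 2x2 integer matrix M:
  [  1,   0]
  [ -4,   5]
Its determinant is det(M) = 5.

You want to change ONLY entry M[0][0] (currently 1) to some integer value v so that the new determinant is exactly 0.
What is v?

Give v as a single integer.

Answer: 0

Derivation:
det is linear in entry M[0][0]: det = old_det + (v - 1) * C_00
Cofactor C_00 = 5
Want det = 0: 5 + (v - 1) * 5 = 0
  (v - 1) = -5 / 5 = -1
  v = 1 + (-1) = 0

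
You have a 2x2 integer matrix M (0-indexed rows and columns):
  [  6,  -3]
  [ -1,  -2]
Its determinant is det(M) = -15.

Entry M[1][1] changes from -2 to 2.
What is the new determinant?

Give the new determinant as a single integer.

Answer: 9

Derivation:
det is linear in row 1: changing M[1][1] by delta changes det by delta * cofactor(1,1).
Cofactor C_11 = (-1)^(1+1) * minor(1,1) = 6
Entry delta = 2 - -2 = 4
Det delta = 4 * 6 = 24
New det = -15 + 24 = 9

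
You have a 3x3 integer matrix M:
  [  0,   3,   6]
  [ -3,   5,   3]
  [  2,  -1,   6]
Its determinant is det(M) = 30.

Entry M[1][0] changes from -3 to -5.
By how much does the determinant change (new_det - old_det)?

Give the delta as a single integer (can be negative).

Cofactor C_10 = -24
Entry delta = -5 - -3 = -2
Det delta = entry_delta * cofactor = -2 * -24 = 48

Answer: 48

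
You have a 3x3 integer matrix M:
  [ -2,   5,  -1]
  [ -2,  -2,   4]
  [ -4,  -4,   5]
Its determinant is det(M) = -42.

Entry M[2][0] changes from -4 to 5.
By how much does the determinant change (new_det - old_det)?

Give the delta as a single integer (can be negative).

Cofactor C_20 = 18
Entry delta = 5 - -4 = 9
Det delta = entry_delta * cofactor = 9 * 18 = 162

Answer: 162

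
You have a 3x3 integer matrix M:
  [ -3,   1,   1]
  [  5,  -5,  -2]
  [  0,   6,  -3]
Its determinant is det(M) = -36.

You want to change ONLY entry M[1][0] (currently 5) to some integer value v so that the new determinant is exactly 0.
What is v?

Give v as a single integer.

Answer: 9

Derivation:
det is linear in entry M[1][0]: det = old_det + (v - 5) * C_10
Cofactor C_10 = 9
Want det = 0: -36 + (v - 5) * 9 = 0
  (v - 5) = 36 / 9 = 4
  v = 5 + (4) = 9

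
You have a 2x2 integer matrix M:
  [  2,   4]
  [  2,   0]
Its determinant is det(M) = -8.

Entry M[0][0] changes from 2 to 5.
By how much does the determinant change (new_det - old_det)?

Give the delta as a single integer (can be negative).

Cofactor C_00 = 0
Entry delta = 5 - 2 = 3
Det delta = entry_delta * cofactor = 3 * 0 = 0

Answer: 0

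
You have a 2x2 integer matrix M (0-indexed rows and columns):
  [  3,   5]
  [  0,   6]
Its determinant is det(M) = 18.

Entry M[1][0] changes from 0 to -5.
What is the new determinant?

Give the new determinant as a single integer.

Answer: 43

Derivation:
det is linear in row 1: changing M[1][0] by delta changes det by delta * cofactor(1,0).
Cofactor C_10 = (-1)^(1+0) * minor(1,0) = -5
Entry delta = -5 - 0 = -5
Det delta = -5 * -5 = 25
New det = 18 + 25 = 43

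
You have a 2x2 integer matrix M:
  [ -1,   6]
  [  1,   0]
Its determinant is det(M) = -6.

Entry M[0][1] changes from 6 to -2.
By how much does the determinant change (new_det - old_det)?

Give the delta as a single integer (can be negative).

Answer: 8

Derivation:
Cofactor C_01 = -1
Entry delta = -2 - 6 = -8
Det delta = entry_delta * cofactor = -8 * -1 = 8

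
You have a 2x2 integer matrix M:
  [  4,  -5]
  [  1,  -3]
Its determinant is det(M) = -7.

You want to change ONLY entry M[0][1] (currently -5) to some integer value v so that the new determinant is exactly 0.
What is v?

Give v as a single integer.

Answer: -12

Derivation:
det is linear in entry M[0][1]: det = old_det + (v - -5) * C_01
Cofactor C_01 = -1
Want det = 0: -7 + (v - -5) * -1 = 0
  (v - -5) = 7 / -1 = -7
  v = -5 + (-7) = -12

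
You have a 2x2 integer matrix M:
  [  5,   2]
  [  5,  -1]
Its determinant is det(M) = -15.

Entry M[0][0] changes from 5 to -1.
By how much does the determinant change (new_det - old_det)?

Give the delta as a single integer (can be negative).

Cofactor C_00 = -1
Entry delta = -1 - 5 = -6
Det delta = entry_delta * cofactor = -6 * -1 = 6

Answer: 6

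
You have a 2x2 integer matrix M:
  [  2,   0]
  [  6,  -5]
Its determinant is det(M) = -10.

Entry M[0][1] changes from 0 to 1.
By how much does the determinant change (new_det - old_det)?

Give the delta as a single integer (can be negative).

Cofactor C_01 = -6
Entry delta = 1 - 0 = 1
Det delta = entry_delta * cofactor = 1 * -6 = -6

Answer: -6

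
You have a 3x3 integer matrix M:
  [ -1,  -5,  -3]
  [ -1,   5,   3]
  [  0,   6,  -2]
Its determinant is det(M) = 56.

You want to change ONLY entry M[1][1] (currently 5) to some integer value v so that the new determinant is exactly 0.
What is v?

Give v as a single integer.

det is linear in entry M[1][1]: det = old_det + (v - 5) * C_11
Cofactor C_11 = 2
Want det = 0: 56 + (v - 5) * 2 = 0
  (v - 5) = -56 / 2 = -28
  v = 5 + (-28) = -23

Answer: -23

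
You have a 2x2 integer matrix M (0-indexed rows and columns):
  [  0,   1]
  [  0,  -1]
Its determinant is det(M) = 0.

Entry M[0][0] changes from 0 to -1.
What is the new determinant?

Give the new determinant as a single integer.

Answer: 1

Derivation:
det is linear in row 0: changing M[0][0] by delta changes det by delta * cofactor(0,0).
Cofactor C_00 = (-1)^(0+0) * minor(0,0) = -1
Entry delta = -1 - 0 = -1
Det delta = -1 * -1 = 1
New det = 0 + 1 = 1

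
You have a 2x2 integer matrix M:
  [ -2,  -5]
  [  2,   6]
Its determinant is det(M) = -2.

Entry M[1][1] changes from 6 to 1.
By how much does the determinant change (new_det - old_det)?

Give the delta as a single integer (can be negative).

Answer: 10

Derivation:
Cofactor C_11 = -2
Entry delta = 1 - 6 = -5
Det delta = entry_delta * cofactor = -5 * -2 = 10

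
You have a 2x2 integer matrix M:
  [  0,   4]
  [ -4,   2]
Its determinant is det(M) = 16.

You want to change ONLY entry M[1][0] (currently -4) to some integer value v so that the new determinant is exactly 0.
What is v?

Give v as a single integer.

det is linear in entry M[1][0]: det = old_det + (v - -4) * C_10
Cofactor C_10 = -4
Want det = 0: 16 + (v - -4) * -4 = 0
  (v - -4) = -16 / -4 = 4
  v = -4 + (4) = 0

Answer: 0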